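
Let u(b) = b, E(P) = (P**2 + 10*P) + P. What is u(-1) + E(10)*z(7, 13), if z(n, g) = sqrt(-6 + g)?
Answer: -1 + 210*sqrt(7) ≈ 554.61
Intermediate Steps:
E(P) = P**2 + 11*P
u(-1) + E(10)*z(7, 13) = -1 + (10*(11 + 10))*sqrt(-6 + 13) = -1 + (10*21)*sqrt(7) = -1 + 210*sqrt(7)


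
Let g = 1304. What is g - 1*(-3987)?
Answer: 5291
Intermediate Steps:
g - 1*(-3987) = 1304 - 1*(-3987) = 1304 + 3987 = 5291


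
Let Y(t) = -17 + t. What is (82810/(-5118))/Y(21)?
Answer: -41405/10236 ≈ -4.0450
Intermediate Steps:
(82810/(-5118))/Y(21) = (82810/(-5118))/(-17 + 21) = (82810*(-1/5118))/4 = -41405/2559*1/4 = -41405/10236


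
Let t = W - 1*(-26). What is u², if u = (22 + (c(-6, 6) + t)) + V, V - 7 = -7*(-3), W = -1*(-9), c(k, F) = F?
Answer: 8281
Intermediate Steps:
W = 9
t = 35 (t = 9 - 1*(-26) = 9 + 26 = 35)
V = 28 (V = 7 - 7*(-3) = 7 + 21 = 28)
u = 91 (u = (22 + (6 + 35)) + 28 = (22 + 41) + 28 = 63 + 28 = 91)
u² = 91² = 8281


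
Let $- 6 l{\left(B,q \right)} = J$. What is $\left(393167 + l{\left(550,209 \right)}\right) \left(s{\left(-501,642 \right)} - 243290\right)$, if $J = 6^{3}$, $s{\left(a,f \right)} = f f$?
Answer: $66389604494$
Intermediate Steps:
$s{\left(a,f \right)} = f^{2}$
$J = 216$
$l{\left(B,q \right)} = -36$ ($l{\left(B,q \right)} = \left(- \frac{1}{6}\right) 216 = -36$)
$\left(393167 + l{\left(550,209 \right)}\right) \left(s{\left(-501,642 \right)} - 243290\right) = \left(393167 - 36\right) \left(642^{2} - 243290\right) = 393131 \left(412164 - 243290\right) = 393131 \cdot 168874 = 66389604494$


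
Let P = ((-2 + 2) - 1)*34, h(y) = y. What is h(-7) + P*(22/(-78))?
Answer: 101/39 ≈ 2.5897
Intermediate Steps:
P = -34 (P = (0 - 1)*34 = -1*34 = -34)
h(-7) + P*(22/(-78)) = -7 - 748/(-78) = -7 - 748*(-1)/78 = -7 - 34*(-11/39) = -7 + 374/39 = 101/39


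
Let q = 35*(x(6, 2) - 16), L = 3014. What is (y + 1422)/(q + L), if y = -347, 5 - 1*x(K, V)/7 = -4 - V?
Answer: 1075/5149 ≈ 0.20878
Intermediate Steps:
x(K, V) = 63 + 7*V (x(K, V) = 35 - 7*(-4 - V) = 35 + (28 + 7*V) = 63 + 7*V)
q = 2135 (q = 35*((63 + 7*2) - 16) = 35*((63 + 14) - 16) = 35*(77 - 16) = 35*61 = 2135)
(y + 1422)/(q + L) = (-347 + 1422)/(2135 + 3014) = 1075/5149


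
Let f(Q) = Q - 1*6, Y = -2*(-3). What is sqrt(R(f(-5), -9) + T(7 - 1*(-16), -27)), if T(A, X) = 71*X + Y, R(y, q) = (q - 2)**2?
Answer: I*sqrt(1790) ≈ 42.308*I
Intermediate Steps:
Y = 6
f(Q) = -6 + Q (f(Q) = Q - 6 = -6 + Q)
R(y, q) = (-2 + q)**2
T(A, X) = 6 + 71*X (T(A, X) = 71*X + 6 = 6 + 71*X)
sqrt(R(f(-5), -9) + T(7 - 1*(-16), -27)) = sqrt((-2 - 9)**2 + (6 + 71*(-27))) = sqrt((-11)**2 + (6 - 1917)) = sqrt(121 - 1911) = sqrt(-1790) = I*sqrt(1790)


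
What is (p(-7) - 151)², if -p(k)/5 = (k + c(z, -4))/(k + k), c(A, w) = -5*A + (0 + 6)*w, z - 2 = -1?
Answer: 1315609/49 ≈ 26849.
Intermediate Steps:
z = 1 (z = 2 - 1 = 1)
c(A, w) = -5*A + 6*w
p(k) = -5*(-29 + k)/(2*k) (p(k) = -5*(k + (-5*1 + 6*(-4)))/(k + k) = -5*(k + (-5 - 24))/(2*k) = -5*(k - 29)*1/(2*k) = -5*(-29 + k)*1/(2*k) = -5*(-29 + k)/(2*k))
(p(-7) - 151)² = ((5/2)*(29 - 1*(-7))/(-7) - 151)² = ((5/2)*(-⅐)*(29 + 7) - 151)² = ((5/2)*(-⅐)*36 - 151)² = (-90/7 - 151)² = (-1147/7)² = 1315609/49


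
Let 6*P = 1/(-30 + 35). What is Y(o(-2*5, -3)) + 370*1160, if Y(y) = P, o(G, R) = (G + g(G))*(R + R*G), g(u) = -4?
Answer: 12876001/30 ≈ 4.2920e+5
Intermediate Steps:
P = 1/30 (P = 1/(6*(-30 + 35)) = (⅙)/5 = (⅙)*(⅕) = 1/30 ≈ 0.033333)
o(G, R) = (-4 + G)*(R + G*R) (o(G, R) = (G - 4)*(R + R*G) = (-4 + G)*(R + G*R))
Y(y) = 1/30
Y(o(-2*5, -3)) + 370*1160 = 1/30 + 370*1160 = 1/30 + 429200 = 12876001/30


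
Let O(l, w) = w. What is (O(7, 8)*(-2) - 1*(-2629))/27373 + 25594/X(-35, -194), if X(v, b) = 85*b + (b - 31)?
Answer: -656908267/457539695 ≈ -1.4357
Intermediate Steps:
X(v, b) = -31 + 86*b (X(v, b) = 85*b + (-31 + b) = -31 + 86*b)
(O(7, 8)*(-2) - 1*(-2629))/27373 + 25594/X(-35, -194) = (8*(-2) - 1*(-2629))/27373 + 25594/(-31 + 86*(-194)) = (-16 + 2629)*(1/27373) + 25594/(-31 - 16684) = 2613*(1/27373) + 25594/(-16715) = 2613/27373 + 25594*(-1/16715) = 2613/27373 - 25594/16715 = -656908267/457539695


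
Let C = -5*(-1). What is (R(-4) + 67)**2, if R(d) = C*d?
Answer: 2209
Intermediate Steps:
C = 5
R(d) = 5*d
(R(-4) + 67)**2 = (5*(-4) + 67)**2 = (-20 + 67)**2 = 47**2 = 2209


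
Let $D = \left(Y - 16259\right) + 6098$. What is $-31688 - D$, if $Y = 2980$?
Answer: $-24507$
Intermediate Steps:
$D = -7181$ ($D = \left(2980 - 16259\right) + 6098 = -13279 + 6098 = -7181$)
$-31688 - D = -31688 - -7181 = -31688 + 7181 = -24507$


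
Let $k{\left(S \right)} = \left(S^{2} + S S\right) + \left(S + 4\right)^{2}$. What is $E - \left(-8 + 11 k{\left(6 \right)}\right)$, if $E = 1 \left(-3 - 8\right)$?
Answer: $-1895$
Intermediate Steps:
$k{\left(S \right)} = \left(4 + S\right)^{2} + 2 S^{2}$ ($k{\left(S \right)} = \left(S^{2} + S^{2}\right) + \left(4 + S\right)^{2} = 2 S^{2} + \left(4 + S\right)^{2} = \left(4 + S\right)^{2} + 2 S^{2}$)
$E = -11$ ($E = 1 \left(-11\right) = -11$)
$E - \left(-8 + 11 k{\left(6 \right)}\right) = -11 + \left(\left(2 + 6\right) - 11 \left(\left(4 + 6\right)^{2} + 2 \cdot 6^{2}\right)\right) = -11 + \left(8 - 11 \left(10^{2} + 2 \cdot 36\right)\right) = -11 + \left(8 - 11 \left(100 + 72\right)\right) = -11 + \left(8 - 1892\right) = -11 - 1884 = -1895$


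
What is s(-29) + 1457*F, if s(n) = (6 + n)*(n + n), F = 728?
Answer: 1062030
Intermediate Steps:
s(n) = 2*n*(6 + n) (s(n) = (6 + n)*(2*n) = 2*n*(6 + n))
s(-29) + 1457*F = 2*(-29)*(6 - 29) + 1457*728 = 2*(-29)*(-23) + 1060696 = 1334 + 1060696 = 1062030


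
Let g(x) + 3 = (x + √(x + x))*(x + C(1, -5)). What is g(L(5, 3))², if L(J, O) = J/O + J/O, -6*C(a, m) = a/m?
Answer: 57983/405 + 14948*√15/405 ≈ 286.11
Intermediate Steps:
C(a, m) = -a/(6*m)
L(J, O) = 2*J/O
g(x) = -3 + (1/30 + x)*(x + √2*√x) (g(x) = -3 + (x + √(x + x))*(x - ⅙*1/(-5)) = -3 + (x + √(2*x))*(x - ⅙*1*(-⅕)) = -3 + (x + √2*√x)*(x + 1/30) = -3 + (x + √2*√x)*(1/30 + x) = -3 + (1/30 + x)*(x + √2*√x))
g(L(5, 3))² = (-3 + (2*5/3)² + (2*5/3)/30 + √2*(2*5/3)^(3/2) + √2*√(2*5/3)/30)² = (-3 + (2*5*(⅓))² + (2*5*(⅓))/30 + √2*(2*5*(⅓))^(3/2) + √2*√(2*5*(⅓))/30)² = (-3 + (10/3)² + (1/30)*(10/3) + √2*(10/3)^(3/2) + √2*√(10/3)/30)² = (-3 + 100/9 + ⅑ + √2*(10*√30/9) + √2*(√30/3)/30)² = (-3 + 100/9 + ⅑ + 20*√15/9 + √15/45)² = (74/9 + 101*√15/45)²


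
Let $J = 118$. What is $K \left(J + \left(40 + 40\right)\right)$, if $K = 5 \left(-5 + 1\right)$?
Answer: $-3960$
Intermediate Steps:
$K = -20$ ($K = 5 \left(-4\right) = -20$)
$K \left(J + \left(40 + 40\right)\right) = - 20 \left(118 + \left(40 + 40\right)\right) = - 20 \left(118 + 80\right) = \left(-20\right) 198 = -3960$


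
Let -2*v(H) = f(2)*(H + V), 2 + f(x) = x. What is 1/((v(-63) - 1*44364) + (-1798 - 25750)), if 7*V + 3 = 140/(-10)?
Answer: -1/71912 ≈ -1.3906e-5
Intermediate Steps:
V = -17/7 (V = -3/7 + (140/(-10))/7 = -3/7 + (140*(-⅒))/7 = -3/7 + (⅐)*(-14) = -3/7 - 2 = -17/7 ≈ -2.4286)
f(x) = -2 + x
v(H) = 0 (v(H) = -(-2 + 2)*(H - 17/7)/2 = -0*(-17/7 + H) = -½*0 = 0)
1/((v(-63) - 1*44364) + (-1798 - 25750)) = 1/((0 - 1*44364) + (-1798 - 25750)) = 1/((0 - 44364) - 27548) = 1/(-44364 - 27548) = 1/(-71912) = -1/71912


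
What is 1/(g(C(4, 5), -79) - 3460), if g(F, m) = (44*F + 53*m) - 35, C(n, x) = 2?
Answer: -1/7594 ≈ -0.00013168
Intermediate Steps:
g(F, m) = -35 + 44*F + 53*m
1/(g(C(4, 5), -79) - 3460) = 1/((-35 + 44*2 + 53*(-79)) - 3460) = 1/((-35 + 88 - 4187) - 3460) = 1/(-4134 - 3460) = 1/(-7594) = -1/7594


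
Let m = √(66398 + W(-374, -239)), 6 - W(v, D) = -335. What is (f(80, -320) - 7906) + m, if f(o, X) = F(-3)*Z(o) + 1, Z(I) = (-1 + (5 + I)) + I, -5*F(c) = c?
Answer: -39033/5 + √66739 ≈ -7548.3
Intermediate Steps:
F(c) = -c/5
W(v, D) = 341 (W(v, D) = 6 - 1*(-335) = 6 + 335 = 341)
Z(I) = 4 + 2*I (Z(I) = (4 + I) + I = 4 + 2*I)
m = √66739 (m = √(66398 + 341) = √66739 ≈ 258.34)
f(o, X) = 17/5 + 6*o/5 (f(o, X) = (-⅕*(-3))*(4 + 2*o) + 1 = 3*(4 + 2*o)/5 + 1 = (12/5 + 6*o/5) + 1 = 17/5 + 6*o/5)
(f(80, -320) - 7906) + m = ((17/5 + (6/5)*80) - 7906) + √66739 = ((17/5 + 96) - 7906) + √66739 = (497/5 - 7906) + √66739 = -39033/5 + √66739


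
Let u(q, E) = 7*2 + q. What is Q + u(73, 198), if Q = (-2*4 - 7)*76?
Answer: -1053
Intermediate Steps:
Q = -1140 (Q = (-8 - 7)*76 = -15*76 = -1140)
u(q, E) = 14 + q
Q + u(73, 198) = -1140 + (14 + 73) = -1140 + 87 = -1053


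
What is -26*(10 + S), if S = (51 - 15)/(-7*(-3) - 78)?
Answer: -4628/19 ≈ -243.58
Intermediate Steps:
S = -12/19 (S = 36/(21 - 78) = 36/(-57) = 36*(-1/57) = -12/19 ≈ -0.63158)
-26*(10 + S) = -26*(10 - 12/19) = -26*178/19 = -4628/19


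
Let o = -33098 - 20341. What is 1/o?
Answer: -1/53439 ≈ -1.8713e-5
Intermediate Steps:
o = -53439
1/o = 1/(-53439) = -1/53439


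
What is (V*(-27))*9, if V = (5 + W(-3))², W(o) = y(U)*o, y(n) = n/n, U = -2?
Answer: -972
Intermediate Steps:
y(n) = 1
W(o) = o (W(o) = 1*o = o)
V = 4 (V = (5 - 3)² = 2² = 4)
(V*(-27))*9 = (4*(-27))*9 = -108*9 = -972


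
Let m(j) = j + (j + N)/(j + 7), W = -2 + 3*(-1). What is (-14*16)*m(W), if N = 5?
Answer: 1120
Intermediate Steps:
W = -5 (W = -2 - 3 = -5)
m(j) = j + (5 + j)/(7 + j) (m(j) = j + (j + 5)/(j + 7) = j + (5 + j)/(7 + j))
(-14*16)*m(W) = (-14*16)*((5 + (-5)**2 + 8*(-5))/(7 - 5)) = -224*(5 + 25 - 40)/2 = -112*(-10) = -224*(-5) = 1120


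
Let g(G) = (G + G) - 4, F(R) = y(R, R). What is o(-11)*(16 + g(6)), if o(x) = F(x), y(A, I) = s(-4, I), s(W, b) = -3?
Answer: -72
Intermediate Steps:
y(A, I) = -3
F(R) = -3
g(G) = -4 + 2*G (g(G) = 2*G - 4 = -4 + 2*G)
o(x) = -3
o(-11)*(16 + g(6)) = -3*(16 + (-4 + 2*6)) = -3*(16 + (-4 + 12)) = -3*(16 + 8) = -3*24 = -72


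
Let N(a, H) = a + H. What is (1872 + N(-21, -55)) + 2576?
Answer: 4372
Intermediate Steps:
N(a, H) = H + a
(1872 + N(-21, -55)) + 2576 = (1872 + (-55 - 21)) + 2576 = (1872 - 76) + 2576 = 1796 + 2576 = 4372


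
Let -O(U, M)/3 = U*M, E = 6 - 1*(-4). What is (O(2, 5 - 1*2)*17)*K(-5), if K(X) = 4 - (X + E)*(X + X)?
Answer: -16524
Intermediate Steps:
E = 10 (E = 6 + 4 = 10)
O(U, M) = -3*M*U (O(U, M) = -3*U*M = -3*M*U)
K(X) = 4 - 2*X*(10 + X) (K(X) = 4 - (X + 10)*(X + X) = 4 - (10 + X)*2*X = 4 - 2*X*(10 + X))
(O(2, 5 - 1*2)*17)*K(-5) = (-3*(5 - 1*2)*2*17)*(4 - 20*(-5) - 2*(-5)²) = (-3*(5 - 2)*2*17)*(4 + 100 - 2*25) = (-3*3*2*17)*(4 + 100 - 50) = -18*17*54 = -306*54 = -16524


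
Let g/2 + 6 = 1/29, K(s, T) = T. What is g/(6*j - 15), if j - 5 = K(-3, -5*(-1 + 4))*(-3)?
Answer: -346/8265 ≈ -0.041863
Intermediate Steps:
j = 50 (j = 5 - 5*(-1 + 4)*(-3) = 5 - 5*3*(-3) = 5 - 15*(-3) = 5 + 45 = 50)
g = -346/29 (g = -12 + 2/29 = -346/29 ≈ -11.931)
g/(6*j - 15) = -346/(29*(6*50 - 15)) = -346/(29*(300 - 15)) = -346/29/285 = -346/29*1/285 = -346/8265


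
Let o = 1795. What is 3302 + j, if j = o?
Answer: 5097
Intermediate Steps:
j = 1795
3302 + j = 3302 + 1795 = 5097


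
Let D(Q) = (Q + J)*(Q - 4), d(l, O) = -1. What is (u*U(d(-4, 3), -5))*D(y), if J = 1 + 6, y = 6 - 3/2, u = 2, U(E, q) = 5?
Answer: 115/2 ≈ 57.500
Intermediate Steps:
y = 9/2 (y = 6 - 3/2 = 9/2 ≈ 4.5000)
J = 7
D(Q) = (-4 + Q)*(7 + Q) (D(Q) = (Q + 7)*(Q - 4) = (7 + Q)*(-4 + Q) = (-4 + Q)*(7 + Q))
(u*U(d(-4, 3), -5))*D(y) = (2*5)*(-28 + (9/2)² + 3*(9/2)) = 10*(-28 + 81/4 + 27/2) = 10*(23/4) = 115/2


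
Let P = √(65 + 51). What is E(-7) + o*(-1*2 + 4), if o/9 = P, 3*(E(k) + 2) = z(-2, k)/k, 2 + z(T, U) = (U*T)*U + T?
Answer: 20/7 + 36*√29 ≈ 196.72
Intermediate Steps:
z(T, U) = -2 + T + T*U² (z(T, U) = -2 + ((U*T)*U + T) = -2 + ((T*U)*U + T) = -2 + (T*U² + T) = -2 + (T + T*U²) = -2 + T + T*U²)
E(k) = -2 + (-4 - 2*k²)/(3*k) (E(k) = -2 + ((-2 - 2 - 2*k²)/k)/3 = -2 + ((-4 - 2*k²)/k)/3 = -2 + (-4 - 2*k²)/(3*k))
P = 2*√29 (P = √116 = 2*√29 ≈ 10.770)
o = 18*√29 (o = 9*(2*√29) = 18*√29 ≈ 96.933)
E(-7) + o*(-1*2 + 4) = (-2 - 4/3/(-7) - ⅔*(-7)) + (18*√29)*(-1*2 + 4) = (-2 - 4/3*(-⅐) + 14/3) + (18*√29)*(-2 + 4) = (-2 + 4/21 + 14/3) + (18*√29)*2 = 20/7 + 36*√29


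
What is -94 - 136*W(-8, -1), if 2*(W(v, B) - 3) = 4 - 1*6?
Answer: -366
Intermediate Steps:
W(v, B) = 2 (W(v, B) = 3 + (4 - 1*6)/2 = 3 + (4 - 6)/2 = 3 + (½)*(-2) = 3 - 1 = 2)
-94 - 136*W(-8, -1) = -94 - 136*2 = -94 - 272 = -366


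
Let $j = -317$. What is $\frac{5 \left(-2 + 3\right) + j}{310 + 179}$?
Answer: $- \frac{104}{163} \approx -0.63804$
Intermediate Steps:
$\frac{5 \left(-2 + 3\right) + j}{310 + 179} = \frac{5 \left(-2 + 3\right) - 317}{310 + 179} = \frac{5 \cdot 1 - 317}{489} = \left(5 - 317\right) \frac{1}{489} = \left(-312\right) \frac{1}{489} = - \frac{104}{163}$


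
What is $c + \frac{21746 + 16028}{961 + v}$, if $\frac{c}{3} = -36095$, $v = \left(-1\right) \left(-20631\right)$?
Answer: $- \frac{1169025973}{10796} \approx -1.0828 \cdot 10^{5}$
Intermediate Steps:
$v = 20631$
$c = -108285$ ($c = 3 \left(-36095\right) = -108285$)
$c + \frac{21746 + 16028}{961 + v} = -108285 + \frac{21746 + 16028}{961 + 20631} = -108285 + \frac{37774}{21592} = -108285 + 37774 \cdot \frac{1}{21592} = -108285 + \frac{18887}{10796} = - \frac{1169025973}{10796}$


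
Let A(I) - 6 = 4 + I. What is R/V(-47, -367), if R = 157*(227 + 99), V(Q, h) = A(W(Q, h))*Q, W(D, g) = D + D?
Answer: 25591/1974 ≈ 12.964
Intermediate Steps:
W(D, g) = 2*D
A(I) = 10 + I (A(I) = 6 + (4 + I) = 10 + I)
V(Q, h) = Q*(10 + 2*Q) (V(Q, h) = (10 + 2*Q)*Q = Q*(10 + 2*Q))
R = 51182 (R = 157*326 = 51182)
R/V(-47, -367) = 51182/((2*(-47)*(5 - 47))) = 51182/((2*(-47)*(-42))) = 51182/3948 = 51182*(1/3948) = 25591/1974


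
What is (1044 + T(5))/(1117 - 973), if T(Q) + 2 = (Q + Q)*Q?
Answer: 91/12 ≈ 7.5833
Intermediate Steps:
T(Q) = -2 + 2*Q² (T(Q) = -2 + (Q + Q)*Q = -2 + (2*Q)*Q = -2 + 2*Q²)
(1044 + T(5))/(1117 - 973) = (1044 + (-2 + 2*5²))/(1117 - 973) = (1044 + (-2 + 2*25))/144 = (1044 + (-2 + 50))/144 = (1044 + 48)/144 = (1/144)*1092 = 91/12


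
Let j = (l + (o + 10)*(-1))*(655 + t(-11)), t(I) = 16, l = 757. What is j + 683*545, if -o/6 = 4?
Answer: 889576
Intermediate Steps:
o = -24 (o = -6*4 = -24)
j = 517341 (j = (757 + (-24 + 10)*(-1))*(655 + 16) = (757 - 14*(-1))*671 = (757 + 14)*671 = 771*671 = 517341)
j + 683*545 = 517341 + 683*545 = 517341 + 372235 = 889576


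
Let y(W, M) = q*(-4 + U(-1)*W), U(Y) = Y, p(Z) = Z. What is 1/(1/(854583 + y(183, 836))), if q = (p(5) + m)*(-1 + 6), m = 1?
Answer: 848973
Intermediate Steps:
q = 30 (q = (5 + 1)*(-1 + 6) = 6*5 = 30)
y(W, M) = -120 - 30*W (y(W, M) = 30*(-4 - W) = -120 - 30*W)
1/(1/(854583 + y(183, 836))) = 1/(1/(854583 + (-120 - 30*183))) = 1/(1/(854583 + (-120 - 5490))) = 1/(1/(854583 - 5610)) = 1/(1/848973) = 848973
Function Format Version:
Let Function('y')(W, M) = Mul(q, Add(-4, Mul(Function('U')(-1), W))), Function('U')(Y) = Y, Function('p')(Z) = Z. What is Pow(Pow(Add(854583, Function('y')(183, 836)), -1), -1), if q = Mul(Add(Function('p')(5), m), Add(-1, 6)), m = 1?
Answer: 848973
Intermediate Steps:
q = 30 (q = Mul(Add(5, 1), Add(-1, 6)) = Mul(6, 5) = 30)
Function('y')(W, M) = Add(-120, Mul(-30, W)) (Function('y')(W, M) = Mul(30, Add(-4, Mul(-1, W))) = Add(-120, Mul(-30, W)))
Pow(Pow(Add(854583, Function('y')(183, 836)), -1), -1) = Pow(Pow(Add(854583, Add(-120, Mul(-30, 183))), -1), -1) = Pow(Pow(Add(854583, Add(-120, -5490)), -1), -1) = Pow(Pow(Add(854583, -5610), -1), -1) = Pow(Pow(848973, -1), -1) = Pow(Rational(1, 848973), -1) = 848973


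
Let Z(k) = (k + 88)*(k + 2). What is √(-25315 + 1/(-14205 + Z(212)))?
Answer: 104*I*√650012770/16665 ≈ 159.11*I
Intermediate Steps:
Z(k) = (2 + k)*(88 + k) (Z(k) = (88 + k)*(2 + k) = (2 + k)*(88 + k))
√(-25315 + 1/(-14205 + Z(212))) = √(-25315 + 1/(-14205 + (176 + 212² + 90*212))) = √(-25315 + 1/(-14205 + (176 + 44944 + 19080))) = √(-25315 + 1/(-14205 + 64200)) = √(-25315 + 1/49995) = √(-1265623424/49995) = 104*I*√650012770/16665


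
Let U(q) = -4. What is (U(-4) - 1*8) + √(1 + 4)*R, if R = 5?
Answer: -12 + 5*√5 ≈ -0.81966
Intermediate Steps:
(U(-4) - 1*8) + √(1 + 4)*R = (-4 - 1*8) + √(1 + 4)*5 = (-4 - 8) + √5*5 = -12 + 5*√5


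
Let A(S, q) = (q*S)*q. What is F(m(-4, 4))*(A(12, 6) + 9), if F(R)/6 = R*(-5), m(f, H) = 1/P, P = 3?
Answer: -4410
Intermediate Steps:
m(f, H) = ⅓ (m(f, H) = 1/3 = ⅓)
A(S, q) = S*q² (A(S, q) = (S*q)*q = S*q²)
F(R) = -30*R (F(R) = 6*(R*(-5)) = 6*(-5*R) = -30*R)
F(m(-4, 4))*(A(12, 6) + 9) = (-30*⅓)*(12*6² + 9) = -10*(12*36 + 9) = -10*(432 + 9) = -10*441 = -4410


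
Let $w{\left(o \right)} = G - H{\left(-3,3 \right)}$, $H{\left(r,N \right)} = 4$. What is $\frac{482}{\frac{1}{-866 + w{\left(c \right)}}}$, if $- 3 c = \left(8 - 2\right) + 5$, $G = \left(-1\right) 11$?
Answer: $-424642$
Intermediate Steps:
$G = -11$
$c = - \frac{11}{3}$ ($c = - \frac{\left(8 - 2\right) + 5}{3} = - \frac{6 + 5}{3} = \left(- \frac{1}{3}\right) 11 = - \frac{11}{3} \approx -3.6667$)
$w{\left(o \right)} = -15$ ($w{\left(o \right)} = -11 - 4 = -15$)
$\frac{482}{\frac{1}{-866 + w{\left(c \right)}}} = \frac{482}{\frac{1}{-866 - 15}} = \frac{482}{\frac{1}{-881}} = \frac{482}{- \frac{1}{881}} = 482 \left(-881\right) = -424642$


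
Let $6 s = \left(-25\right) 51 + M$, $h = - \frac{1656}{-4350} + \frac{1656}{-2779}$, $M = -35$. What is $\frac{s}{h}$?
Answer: $\frac{1319677625}{1300788} \approx 1014.5$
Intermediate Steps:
$h = - \frac{433596}{2014775}$ ($h = \left(-1656\right) \left(- \frac{1}{4350}\right) + 1656 \left(- \frac{1}{2779}\right) = \frac{276}{725} - \frac{1656}{2779} = - \frac{433596}{2014775} \approx -0.21521$)
$s = - \frac{655}{3}$ ($s = \frac{\left(-25\right) 51 - 35}{6} = \frac{-1275 - 35}{6} = \frac{1}{6} \left(-1310\right) = - \frac{655}{3} \approx -218.33$)
$\frac{s}{h} = - \frac{655}{3 \left(- \frac{433596}{2014775}\right)} = \left(- \frac{655}{3}\right) \left(- \frac{2014775}{433596}\right) = \frac{1319677625}{1300788}$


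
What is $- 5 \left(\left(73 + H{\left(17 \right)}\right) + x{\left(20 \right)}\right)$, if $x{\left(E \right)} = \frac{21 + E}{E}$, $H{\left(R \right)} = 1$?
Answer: $- \frac{1521}{4} \approx -380.25$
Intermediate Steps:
$x{\left(E \right)} = \frac{21 + E}{E}$
$- 5 \left(\left(73 + H{\left(17 \right)}\right) + x{\left(20 \right)}\right) = - 5 \left(\left(73 + 1\right) + \frac{21 + 20}{20}\right) = - 5 \left(74 + \frac{1}{20} \cdot 41\right) = - 5 \left(74 + \frac{41}{20}\right) = \left(-5\right) \frac{1521}{20} = - \frac{1521}{4}$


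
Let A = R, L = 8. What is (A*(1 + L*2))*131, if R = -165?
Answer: -367455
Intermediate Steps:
A = -165
(A*(1 + L*2))*131 = -165*(1 + 8*2)*131 = -165*(1 + 16)*131 = -165*17*131 = -2805*131 = -367455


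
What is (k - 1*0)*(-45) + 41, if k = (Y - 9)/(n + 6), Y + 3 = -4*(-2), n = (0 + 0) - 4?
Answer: 131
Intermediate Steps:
n = -4 (n = 0 - 4 = -4)
Y = 5 (Y = -3 - 4*(-2) = -3 + 8 = 5)
k = -2 (k = (5 - 9)/(-4 + 6) = -4/2 = -4*½ = -2)
(k - 1*0)*(-45) + 41 = (-2 - 1*0)*(-45) + 41 = (-2 + 0)*(-45) + 41 = -2*(-45) + 41 = 90 + 41 = 131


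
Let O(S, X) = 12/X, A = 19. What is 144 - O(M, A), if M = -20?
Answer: 2724/19 ≈ 143.37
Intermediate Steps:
144 - O(M, A) = 144 - 12/19 = 2724/19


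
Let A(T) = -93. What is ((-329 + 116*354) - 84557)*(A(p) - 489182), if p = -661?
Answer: 21441009050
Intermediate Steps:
((-329 + 116*354) - 84557)*(A(p) - 489182) = ((-329 + 116*354) - 84557)*(-93 - 489182) = ((-329 + 41064) - 84557)*(-489275) = (40735 - 84557)*(-489275) = -43822*(-489275) = 21441009050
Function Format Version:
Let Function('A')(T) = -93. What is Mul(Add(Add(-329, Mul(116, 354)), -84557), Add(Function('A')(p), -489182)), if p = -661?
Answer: 21441009050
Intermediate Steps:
Mul(Add(Add(-329, Mul(116, 354)), -84557), Add(Function('A')(p), -489182)) = Mul(Add(Add(-329, Mul(116, 354)), -84557), Add(-93, -489182)) = Mul(Add(Add(-329, 41064), -84557), -489275) = Mul(Add(40735, -84557), -489275) = Mul(-43822, -489275) = 21441009050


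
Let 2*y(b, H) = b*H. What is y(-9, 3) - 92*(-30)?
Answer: 5493/2 ≈ 2746.5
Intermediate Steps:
y(b, H) = H*b/2 (y(b, H) = (b*H)/2 = (H*b)/2 = H*b/2)
y(-9, 3) - 92*(-30) = (½)*3*(-9) - 92*(-30) = -27/2 + 2760 = 5493/2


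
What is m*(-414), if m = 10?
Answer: -4140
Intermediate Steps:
m*(-414) = 10*(-414) = -4140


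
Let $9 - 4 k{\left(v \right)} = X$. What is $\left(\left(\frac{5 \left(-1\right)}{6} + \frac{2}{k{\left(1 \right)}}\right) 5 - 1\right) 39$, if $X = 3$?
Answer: $\frac{117}{2} \approx 58.5$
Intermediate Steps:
$k{\left(v \right)} = \frac{3}{2}$ ($k{\left(v \right)} = \frac{9}{4} - \frac{3}{4} = \frac{3}{2}$)
$\left(\left(\frac{5 \left(-1\right)}{6} + \frac{2}{k{\left(1 \right)}}\right) 5 - 1\right) 39 = \left(\left(\frac{5 \left(-1\right)}{6} + \frac{2}{\frac{3}{2}}\right) 5 - 1\right) 39 = \left(\left(\left(-5\right) \frac{1}{6} + 2 \cdot \frac{2}{3}\right) 5 - 1\right) 39 = \left(\left(- \frac{5}{6} + \frac{4}{3}\right) 5 - 1\right) 39 = \left(\frac{1}{2} \cdot 5 - 1\right) 39 = \left(\frac{5}{2} - 1\right) 39 = \frac{3}{2} \cdot 39 = \frac{117}{2}$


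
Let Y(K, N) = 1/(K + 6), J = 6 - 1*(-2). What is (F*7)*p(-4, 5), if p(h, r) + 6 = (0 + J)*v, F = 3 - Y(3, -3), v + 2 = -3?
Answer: -8372/9 ≈ -930.22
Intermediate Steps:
v = -5 (v = -2 - 3 = -5)
J = 8 (J = 6 + 2 = 8)
Y(K, N) = 1/(6 + K)
F = 26/9 (F = 3 - 1/(6 + 3) = 3 - 1/9 = 3 - 1*⅑ = 3 - ⅑ = 26/9 ≈ 2.8889)
p(h, r) = -46 (p(h, r) = -6 + (0 + 8)*(-5) = -6 + 8*(-5) = -6 - 40 = -46)
(F*7)*p(-4, 5) = ((26/9)*7)*(-46) = (182/9)*(-46) = -8372/9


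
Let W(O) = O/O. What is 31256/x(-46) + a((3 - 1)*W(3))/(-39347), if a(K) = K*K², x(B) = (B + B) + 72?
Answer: -307457498/196735 ≈ -1562.8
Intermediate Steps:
W(O) = 1
x(B) = 72 + 2*B (x(B) = 2*B + 72 = 72 + 2*B)
a(K) = K³
31256/x(-46) + a((3 - 1)*W(3))/(-39347) = 31256/(72 + 2*(-46)) + ((3 - 1)*1)³/(-39347) = 31256/(72 - 92) + (2*1)³*(-1/39347) = 31256/(-20) + 2³*(-1/39347) = 31256*(-1/20) + 8*(-1/39347) = -7814/5 - 8/39347 = -307457498/196735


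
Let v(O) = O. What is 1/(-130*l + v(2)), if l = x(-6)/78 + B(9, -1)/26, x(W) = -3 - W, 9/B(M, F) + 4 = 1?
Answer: 1/12 ≈ 0.083333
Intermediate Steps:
B(M, F) = -3 (B(M, F) = 9/(-4 + 1) = 9/(-3) = 9*(-1/3) = -3)
l = -1/13 (l = (-3 - 1*(-6))/78 - 3/26 = (-3 + 6)*(1/78) - 3*1/26 = 3*(1/78) - 3/26 = 1/26 - 3/26 = -1/13 ≈ -0.076923)
1/(-130*l + v(2)) = 1/(-130*(-1/13) + 2) = 1/(10 + 2) = 1/12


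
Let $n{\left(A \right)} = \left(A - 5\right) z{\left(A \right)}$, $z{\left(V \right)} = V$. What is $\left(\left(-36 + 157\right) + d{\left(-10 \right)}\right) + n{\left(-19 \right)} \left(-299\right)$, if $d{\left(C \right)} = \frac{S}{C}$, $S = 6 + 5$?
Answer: $- \frac{1362241}{10} \approx -1.3622 \cdot 10^{5}$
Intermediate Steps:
$S = 11$
$n{\left(A \right)} = A \left(-5 + A\right)$ ($n{\left(A \right)} = \left(A - 5\right) A = \left(-5 + A\right) A = A \left(-5 + A\right)$)
$d{\left(C \right)} = \frac{11}{C}$
$\left(\left(-36 + 157\right) + d{\left(-10 \right)}\right) + n{\left(-19 \right)} \left(-299\right) = \left(\left(-36 + 157\right) + \frac{11}{-10}\right) + - 19 \left(-5 - 19\right) \left(-299\right) = \left(121 + 11 \left(- \frac{1}{10}\right)\right) + \left(-19\right) \left(-24\right) \left(-299\right) = \left(121 - \frac{11}{10}\right) + 456 \left(-299\right) = \frac{1199}{10} - 136344 = - \frac{1362241}{10}$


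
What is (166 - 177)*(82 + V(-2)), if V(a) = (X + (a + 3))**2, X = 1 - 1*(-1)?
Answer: -1001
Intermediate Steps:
X = 2 (X = 1 + 1 = 2)
V(a) = (5 + a)**2 (V(a) = (2 + (a + 3))**2 = (2 + (3 + a))**2 = (5 + a)**2)
(166 - 177)*(82 + V(-2)) = (166 - 177)*(82 + (5 - 2)**2) = -11*(82 + 3**2) = -11*(82 + 9) = -11*91 = -1001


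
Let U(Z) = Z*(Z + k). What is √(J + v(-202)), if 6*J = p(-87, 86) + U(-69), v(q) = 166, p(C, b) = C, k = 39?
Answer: √1986/2 ≈ 22.282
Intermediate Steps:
U(Z) = Z*(39 + Z) (U(Z) = Z*(Z + 39) = Z*(39 + Z))
J = 661/2 (J = (-87 - 69*(39 - 69))/6 = (-87 - 69*(-30))/6 = (-87 + 2070)/6 = (⅙)*1983 = 661/2 ≈ 330.50)
√(J + v(-202)) = √(661/2 + 166) = √(993/2) = √1986/2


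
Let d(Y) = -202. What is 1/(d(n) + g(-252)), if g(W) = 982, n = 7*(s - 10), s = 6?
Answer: 1/780 ≈ 0.0012821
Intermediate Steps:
n = -28 (n = 7*(6 - 10) = 7*(-4) = -28)
1/(d(n) + g(-252)) = 1/(-202 + 982) = 1/780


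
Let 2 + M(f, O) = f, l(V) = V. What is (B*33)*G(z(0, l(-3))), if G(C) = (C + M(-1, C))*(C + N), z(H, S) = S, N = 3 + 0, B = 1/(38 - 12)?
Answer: 0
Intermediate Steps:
B = 1/26 ≈ 0.038462
N = 3
M(f, O) = -2 + f
G(C) = (-3 + C)*(3 + C) (G(C) = (C + (-2 - 1))*(C + 3) = (C - 3)*(3 + C) = (-3 + C)*(3 + C))
(B*33)*G(z(0, l(-3))) = ((1/26)*33)*(-9 + (-3)²) = 33*(-9 + 9)/26 = (33/26)*0 = 0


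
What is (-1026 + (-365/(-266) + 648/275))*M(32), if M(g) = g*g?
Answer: -38286928384/36575 ≈ -1.0468e+6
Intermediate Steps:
M(g) = g**2
(-1026 + (-365/(-266) + 648/275))*M(32) = (-1026 + (-365/(-266) + 648/275))*32**2 = (-1026 + (-365*(-1/266) + 648*(1/275)))*1024 = (-1026 + (365/266 + 648/275))*1024 = (-1026 + 272743/73150)*1024 = -74779157/73150*1024 = -38286928384/36575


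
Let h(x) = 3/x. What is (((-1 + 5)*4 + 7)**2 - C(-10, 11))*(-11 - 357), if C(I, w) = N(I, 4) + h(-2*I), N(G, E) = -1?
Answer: -974924/5 ≈ -1.9498e+5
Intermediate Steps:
C(I, w) = -1 - 3/(2*I) (C(I, w) = -1 + 3/((-2*I)) = -1 + 3*(-1/(2*I)) = -1 - 3/(2*I))
(((-1 + 5)*4 + 7)**2 - C(-10, 11))*(-11 - 357) = (((-1 + 5)*4 + 7)**2 - (-3/2 - 1*(-10))/(-10))*(-11 - 357) = ((4*4 + 7)**2 - (-1)*(-3/2 + 10)/10)*(-368) = ((16 + 7)**2 - (-1)*17/(10*2))*(-368) = (23**2 - 1*(-17/20))*(-368) = (529 + 17/20)*(-368) = (10597/20)*(-368) = -974924/5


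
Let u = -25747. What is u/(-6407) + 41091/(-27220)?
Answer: 437563303/174398540 ≈ 2.5090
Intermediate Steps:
u/(-6407) + 41091/(-27220) = -25747/(-6407) + 41091/(-27220) = -25747*(-1/6407) + 41091*(-1/27220) = 25747/6407 - 41091/27220 = 437563303/174398540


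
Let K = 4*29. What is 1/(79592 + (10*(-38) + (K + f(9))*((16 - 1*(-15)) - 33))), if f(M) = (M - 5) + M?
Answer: 1/78954 ≈ 1.2666e-5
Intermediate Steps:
K = 116
f(M) = -5 + 2*M (f(M) = (-5 + M) + M = -5 + 2*M)
1/(79592 + (10*(-38) + (K + f(9))*((16 - 1*(-15)) - 33))) = 1/(79592 + (10*(-38) + (116 + (-5 + 2*9))*((16 - 1*(-15)) - 33))) = 1/(79592 + (-380 + (116 + (-5 + 18))*((16 + 15) - 33))) = 1/(79592 + (-380 + (116 + 13)*(31 - 33))) = 1/(79592 + (-380 + 129*(-2))) = 1/(79592 + (-380 - 258)) = 1/(79592 - 638) = 1/78954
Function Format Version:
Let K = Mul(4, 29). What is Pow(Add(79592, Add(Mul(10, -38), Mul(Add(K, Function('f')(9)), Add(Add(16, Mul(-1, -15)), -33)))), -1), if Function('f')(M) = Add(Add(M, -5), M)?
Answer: Rational(1, 78954) ≈ 1.2666e-5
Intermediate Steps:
K = 116
Function('f')(M) = Add(-5, Mul(2, M)) (Function('f')(M) = Add(Add(-5, M), M) = Add(-5, Mul(2, M)))
Pow(Add(79592, Add(Mul(10, -38), Mul(Add(K, Function('f')(9)), Add(Add(16, Mul(-1, -15)), -33)))), -1) = Pow(Add(79592, Add(Mul(10, -38), Mul(Add(116, Add(-5, Mul(2, 9))), Add(Add(16, Mul(-1, -15)), -33)))), -1) = Pow(Add(79592, Add(-380, Mul(Add(116, Add(-5, 18)), Add(Add(16, 15), -33)))), -1) = Pow(Add(79592, Add(-380, Mul(Add(116, 13), Add(31, -33)))), -1) = Pow(Add(79592, Add(-380, Mul(129, -2))), -1) = Pow(Add(79592, Add(-380, -258)), -1) = Pow(Add(79592, -638), -1) = Pow(78954, -1) = Rational(1, 78954)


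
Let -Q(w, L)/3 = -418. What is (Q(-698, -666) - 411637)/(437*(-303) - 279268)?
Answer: 410383/411679 ≈ 0.99685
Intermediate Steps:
Q(w, L) = 1254 (Q(w, L) = -3*(-418) = 1254)
(Q(-698, -666) - 411637)/(437*(-303) - 279268) = (1254 - 411637)/(437*(-303) - 279268) = -410383/(-132411 - 279268) = -410383/(-411679) = -410383*(-1/411679) = 410383/411679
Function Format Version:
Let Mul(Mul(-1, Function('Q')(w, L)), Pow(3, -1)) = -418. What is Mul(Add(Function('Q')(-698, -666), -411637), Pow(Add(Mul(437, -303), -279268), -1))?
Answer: Rational(410383, 411679) ≈ 0.99685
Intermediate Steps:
Function('Q')(w, L) = 1254 (Function('Q')(w, L) = Mul(-3, -418) = 1254)
Mul(Add(Function('Q')(-698, -666), -411637), Pow(Add(Mul(437, -303), -279268), -1)) = Mul(Add(1254, -411637), Pow(Add(Mul(437, -303), -279268), -1)) = Mul(-410383, Pow(Add(-132411, -279268), -1)) = Mul(-410383, Pow(-411679, -1)) = Mul(-410383, Rational(-1, 411679)) = Rational(410383, 411679)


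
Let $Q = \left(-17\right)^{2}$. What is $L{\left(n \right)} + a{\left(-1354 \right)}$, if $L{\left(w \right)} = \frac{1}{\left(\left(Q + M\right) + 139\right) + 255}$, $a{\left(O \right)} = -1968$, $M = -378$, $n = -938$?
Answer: $- \frac{600239}{305} \approx -1968.0$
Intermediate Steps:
$Q = 289$
$L{\left(w \right)} = \frac{1}{305}$ ($L{\left(w \right)} = \frac{1}{\left(\left(289 - 378\right) + 139\right) + 255} = \frac{1}{\left(-89 + 139\right) + 255} = \frac{1}{50 + 255} = \frac{1}{305}$)
$L{\left(n \right)} + a{\left(-1354 \right)} = \frac{1}{305} - 1968 = - \frac{600239}{305}$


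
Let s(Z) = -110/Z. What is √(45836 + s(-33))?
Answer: √412554/3 ≈ 214.10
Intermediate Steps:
√(45836 + s(-33)) = √(45836 - 110/(-33)) = √(45836 - 110*(-1/33)) = √(45836 + 10/3) = √(137518/3) = √412554/3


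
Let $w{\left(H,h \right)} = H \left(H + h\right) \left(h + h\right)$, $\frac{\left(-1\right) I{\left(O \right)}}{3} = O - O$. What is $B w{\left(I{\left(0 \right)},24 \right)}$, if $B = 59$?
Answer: $0$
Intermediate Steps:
$I{\left(O \right)} = 0$ ($I{\left(O \right)} = - 3 \left(O - O\right) = \left(-3\right) 0 = 0$)
$w{\left(H,h \right)} = 2 H h \left(H + h\right)$ ($w{\left(H,h \right)} = H \left(H + h\right) 2 h = H 2 h \left(H + h\right) = 2 H h \left(H + h\right)$)
$B w{\left(I{\left(0 \right)},24 \right)} = 59 \cdot 2 \cdot 0 \cdot 24 \left(0 + 24\right) = 59 \cdot 2 \cdot 0 \cdot 24 \cdot 24 = 59 \cdot 0 = 0$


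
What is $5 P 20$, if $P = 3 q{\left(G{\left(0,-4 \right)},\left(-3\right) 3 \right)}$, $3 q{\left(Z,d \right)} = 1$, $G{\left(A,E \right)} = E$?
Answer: $100$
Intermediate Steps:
$q{\left(Z,d \right)} = \frac{1}{3}$ ($q{\left(Z,d \right)} = \frac{1}{3} \cdot 1 = \frac{1}{3}$)
$P = 1$ ($P = 3 \cdot \frac{1}{3} = 1$)
$5 P 20 = 5 \cdot 1 \cdot 20 = 5 \cdot 20 = 100$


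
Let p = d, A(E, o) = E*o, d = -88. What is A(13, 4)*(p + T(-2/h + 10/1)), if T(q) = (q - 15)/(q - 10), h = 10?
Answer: -3224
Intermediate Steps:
T(q) = (-15 + q)/(-10 + q)
p = -88
A(13, 4)*(p + T(-2/h + 10/1)) = (13*4)*(-88 + (-15 + (-2/10 + 10/1))/(-10 + (-2/10 + 10/1))) = 52*(-88 + (-15 + (-2*1/10 + 10*1))/(-10 + (-2*1/10 + 10*1))) = 52*(-88 + (-15 + (-1/5 + 10))/(-10 + (-1/5 + 10))) = 52*(-88 + (-15 + 49/5)/(-10 + 49/5)) = 52*(-88 - 26/5/(-1/5)) = 52*(-88 - 5*(-26/5)) = 52*(-88 + 26) = 52*(-62) = -3224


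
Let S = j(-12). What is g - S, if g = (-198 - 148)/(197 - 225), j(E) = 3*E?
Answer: 677/14 ≈ 48.357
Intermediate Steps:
S = -36 (S = 3*(-12) = -36)
g = 173/14 (g = -346/(-28) = -346*(-1/28) = 173/14 ≈ 12.357)
g - S = 173/14 - 1*(-36) = 173/14 + 36 = 677/14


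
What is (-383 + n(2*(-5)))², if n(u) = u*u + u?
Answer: 85849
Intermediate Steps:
n(u) = u + u² (n(u) = u² + u = u + u²)
(-383 + n(2*(-5)))² = (-383 + (2*(-5))*(1 + 2*(-5)))² = (-383 - 10*(1 - 10))² = (-383 - 10*(-9))² = (-383 + 90)² = (-293)² = 85849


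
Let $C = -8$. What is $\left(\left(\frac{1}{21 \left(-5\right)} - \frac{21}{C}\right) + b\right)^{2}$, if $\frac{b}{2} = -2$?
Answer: $\frac{1352569}{705600} \approx 1.9169$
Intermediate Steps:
$b = -4$ ($b = 2 \left(-2\right) = -4$)
$\left(\left(\frac{1}{21 \left(-5\right)} - \frac{21}{C}\right) + b\right)^{2} = \left(\left(\frac{1}{21 \left(-5\right)} - \frac{21}{-8}\right) - 4\right)^{2} = \left(\left(\frac{1}{21} \left(- \frac{1}{5}\right) - - \frac{21}{8}\right) - 4\right)^{2} = \left(\left(- \frac{1}{105} + \frac{21}{8}\right) - 4\right)^{2} = \left(\frac{2197}{840} - 4\right)^{2} = \left(- \frac{1163}{840}\right)^{2} = \frac{1352569}{705600}$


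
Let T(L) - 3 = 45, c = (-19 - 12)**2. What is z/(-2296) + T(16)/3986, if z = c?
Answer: -1860169/4575928 ≈ -0.40651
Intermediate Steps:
c = 961 (c = (-31)**2 = 961)
z = 961
T(L) = 48 (T(L) = 3 + 45 = 48)
z/(-2296) + T(16)/3986 = 961/(-2296) + 48/3986 = 961*(-1/2296) + 48*(1/3986) = -961/2296 + 24/1993 = -1860169/4575928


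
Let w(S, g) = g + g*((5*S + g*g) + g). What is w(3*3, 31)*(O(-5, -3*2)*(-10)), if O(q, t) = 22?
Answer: -7079160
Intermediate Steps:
w(S, g) = g + g*(g + g² + 5*S) (w(S, g) = g + g*((5*S + g²) + g) = g + g*((g² + 5*S) + g) = g + g*(g + g² + 5*S))
w(3*3, 31)*(O(-5, -3*2)*(-10)) = (31*(1 + 31 + 31² + 5*(3*3)))*(22*(-10)) = (31*(1 + 31 + 961 + 5*9))*(-220) = (31*(1 + 31 + 961 + 45))*(-220) = (31*1038)*(-220) = 32178*(-220) = -7079160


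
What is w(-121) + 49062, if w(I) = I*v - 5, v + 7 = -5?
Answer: 50509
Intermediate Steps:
v = -12 (v = -7 - 5 = -12)
w(I) = -5 - 12*I (w(I) = I*(-12) - 5 = -12*I - 5 = -5 - 12*I)
w(-121) + 49062 = (-5 - 12*(-121)) + 49062 = (-5 + 1452) + 49062 = 1447 + 49062 = 50509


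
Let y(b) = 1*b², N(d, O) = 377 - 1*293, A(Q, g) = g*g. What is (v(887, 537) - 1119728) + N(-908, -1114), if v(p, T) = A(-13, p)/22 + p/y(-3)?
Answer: -214589077/198 ≈ -1.0838e+6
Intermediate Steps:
A(Q, g) = g²
N(d, O) = 84 (N(d, O) = 377 - 293 = 84)
y(b) = b²
v(p, T) = p/9 + p²/22 (v(p, T) = p²/22 + p/((-3)²) = p²*(1/22) + p/9 = p²/22 + p*(⅑) = p²/22 + p/9 = p/9 + p²/22)
(v(887, 537) - 1119728) + N(-908, -1114) = ((1/198)*887*(22 + 9*887) - 1119728) + 84 = ((1/198)*887*(22 + 7983) - 1119728) + 84 = ((1/198)*887*8005 - 1119728) + 84 = (7100435/198 - 1119728) + 84 = -214605709/198 + 84 = -214589077/198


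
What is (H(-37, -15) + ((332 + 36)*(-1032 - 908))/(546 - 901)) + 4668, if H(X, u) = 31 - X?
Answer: 479040/71 ≈ 6747.0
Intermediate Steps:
(H(-37, -15) + ((332 + 36)*(-1032 - 908))/(546 - 901)) + 4668 = ((31 - 1*(-37)) + ((332 + 36)*(-1032 - 908))/(546 - 901)) + 4668 = ((31 + 37) + (368*(-1940))/(-355)) + 4668 = (68 - 713920*(-1/355)) + 4668 = (68 + 142784/71) + 4668 = 147612/71 + 4668 = 479040/71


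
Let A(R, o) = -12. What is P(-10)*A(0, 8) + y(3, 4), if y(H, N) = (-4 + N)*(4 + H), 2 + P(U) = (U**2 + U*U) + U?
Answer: -2256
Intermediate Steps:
P(U) = -2 + U + 2*U**2 (P(U) = -2 + ((U**2 + U*U) + U) = -2 + ((U**2 + U**2) + U) = -2 + (2*U**2 + U) = -2 + (U + 2*U**2) = -2 + U + 2*U**2)
P(-10)*A(0, 8) + y(3, 4) = (-2 - 10 + 2*(-10)**2)*(-12) + (-16 - 4*3 + 4*4 + 3*4) = (-2 - 10 + 2*100)*(-12) + (-16 - 12 + 16 + 12) = (-2 - 10 + 200)*(-12) + 0 = 188*(-12) + 0 = -2256 + 0 = -2256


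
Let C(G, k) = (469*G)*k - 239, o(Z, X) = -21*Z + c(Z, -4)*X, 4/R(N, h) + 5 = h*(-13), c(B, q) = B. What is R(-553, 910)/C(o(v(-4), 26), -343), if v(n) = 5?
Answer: 2/23799676095 ≈ 8.4035e-11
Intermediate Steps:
R(N, h) = 4/(-5 - 13*h) (R(N, h) = 4/(-5 + h*(-13)) = 4/(-5 - 13*h))
o(Z, X) = -21*Z + X*Z (o(Z, X) = -21*Z + Z*X = -21*Z + X*Z)
C(G, k) = -239 + 469*G*k (C(G, k) = 469*G*k - 239 = -239 + 469*G*k)
R(-553, 910)/C(o(v(-4), 26), -343) = (-4/(5 + 13*910))/(-239 + 469*(5*(-21 + 26))*(-343)) = (-4/(5 + 11830))/(-239 + 469*(5*5)*(-343)) = (-4/11835)/(-239 + 469*25*(-343)) = (-4*1/11835)/(-239 - 4021675) = -4/11835/(-4021914) = -4/11835*(-1/4021914) = 2/23799676095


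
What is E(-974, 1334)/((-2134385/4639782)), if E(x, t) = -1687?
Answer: 7827312234/2134385 ≈ 3667.2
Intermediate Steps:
E(-974, 1334)/((-2134385/4639782)) = -1687/((-2134385/4639782)) = -1687/((-2134385*1/4639782)) = -1687/(-2134385/4639782) = -1687*(-4639782/2134385) = 7827312234/2134385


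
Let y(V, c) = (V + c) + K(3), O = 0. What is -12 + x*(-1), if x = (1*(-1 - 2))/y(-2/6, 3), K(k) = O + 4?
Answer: -231/20 ≈ -11.550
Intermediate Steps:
K(k) = 4 (K(k) = 0 + 4 = 4)
y(V, c) = 4 + V + c (y(V, c) = (V + c) + 4 = 4 + V + c)
x = -9/20 (x = (1*(-1 - 2))/(4 - 2/6 + 3) = (1*(-3))/(4 - 2*1/6 + 3) = -3/(4 - 1/3 + 3) = -3/20/3 = -3*3/20 = -9/20 ≈ -0.45000)
-12 + x*(-1) = -12 - 9/20*(-1) = -12 + 9/20 = -231/20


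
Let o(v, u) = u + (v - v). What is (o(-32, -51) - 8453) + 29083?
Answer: 20579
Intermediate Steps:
o(v, u) = u (o(v, u) = u + 0 = u)
(o(-32, -51) - 8453) + 29083 = (-51 - 8453) + 29083 = -8504 + 29083 = 20579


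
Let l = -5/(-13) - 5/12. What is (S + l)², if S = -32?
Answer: 24970009/24336 ≈ 1026.1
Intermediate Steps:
l = -5/156 (l = -5*(-1/13) - 5*1/12 = 5/13 - 5/12 = -5/156 ≈ -0.032051)
(S + l)² = (-32 - 5/156)² = (-4997/156)² = 24970009/24336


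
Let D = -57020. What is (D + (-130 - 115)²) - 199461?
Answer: -196456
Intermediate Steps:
(D + (-130 - 115)²) - 199461 = (-57020 + (-130 - 115)²) - 199461 = (-57020 + (-245)²) - 199461 = (-57020 + 60025) - 199461 = 3005 - 199461 = -196456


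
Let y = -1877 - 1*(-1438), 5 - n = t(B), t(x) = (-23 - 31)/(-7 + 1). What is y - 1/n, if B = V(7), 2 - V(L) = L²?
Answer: -1755/4 ≈ -438.75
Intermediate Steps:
V(L) = 2 - L²
B = -47 (B = 2 - 1*7² = 2 - 1*49 = 2 - 49 = -47)
t(x) = 9 (t(x) = -54/(-6) = -54*(-⅙) = 9)
n = -4 (n = 5 - 1*9 = 5 - 9 = -4)
y = -439 (y = -1877 + 1438 = -439)
y - 1/n = -439 - 1/(-4) = -439 - 1*(-¼) = -439 + ¼ = -1755/4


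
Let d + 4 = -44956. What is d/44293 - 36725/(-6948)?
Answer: 1314278345/307747764 ≈ 4.2706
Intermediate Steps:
d = -44960 (d = -4 - 44956 = -44960)
d/44293 - 36725/(-6948) = -44960/44293 - 36725/(-6948) = -44960*1/44293 - 36725*(-1/6948) = -44960/44293 + 36725/6948 = 1314278345/307747764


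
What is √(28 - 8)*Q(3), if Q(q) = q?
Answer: 6*√5 ≈ 13.416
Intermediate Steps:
√(28 - 8)*Q(3) = √(28 - 8)*3 = √20*3 = (2*√5)*3 = 6*√5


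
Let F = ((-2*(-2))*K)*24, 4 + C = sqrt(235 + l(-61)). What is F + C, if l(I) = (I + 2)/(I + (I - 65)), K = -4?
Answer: -388 + 2*sqrt(2057187)/187 ≈ -372.66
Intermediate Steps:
l(I) = (2 + I)/(-65 + 2*I) (l(I) = (2 + I)/(I + (-65 + I)) = (2 + I)/(-65 + 2*I))
C = -4 + 2*sqrt(2057187)/187 (C = -4 + sqrt(235 + (2 - 61)/(-65 + 2*(-61))) = -4 + sqrt(235 - 59/(-65 - 122)) = -4 + sqrt(235 - 59/(-187)) = -4 + sqrt(235 - 1/187*(-59)) = -4 + sqrt(235 + 59/187) = -4 + sqrt(44004/187) = -4 + 2*sqrt(2057187)/187 ≈ 11.340)
F = -384 (F = (-2*(-2)*(-4))*24 = (4*(-4))*24 = -16*24 = -384)
F + C = -384 + (-4 + 2*sqrt(2057187)/187) = -388 + 2*sqrt(2057187)/187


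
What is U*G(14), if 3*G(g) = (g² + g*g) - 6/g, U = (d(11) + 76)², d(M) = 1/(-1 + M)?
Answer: 1587370661/2100 ≈ 7.5589e+5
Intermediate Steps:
U = 579121/100 (U = (1/(-1 + 11) + 76)² = (1/10 + 76)² = (⅒ + 76)² = (761/10)² = 579121/100 ≈ 5791.2)
G(g) = -2/g + 2*g²/3 (G(g) = ((g² + g*g) - 6/g)/3 = ((g² + g²) - 6/g)/3 = (2*g² - 6/g)/3 = (-6/g + 2*g²)/3 = -2/g + 2*g²/3)
U*G(14) = 579121*((⅔)*(-3 + 14³)/14)/100 = 579121*((⅔)*(1/14)*(-3 + 2744))/100 = 579121*((⅔)*(1/14)*2741)/100 = (579121/100)*(2741/21) = 1587370661/2100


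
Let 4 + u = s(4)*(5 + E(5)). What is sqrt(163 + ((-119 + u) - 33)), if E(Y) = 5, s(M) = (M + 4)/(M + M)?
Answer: sqrt(17) ≈ 4.1231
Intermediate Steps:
s(M) = (4 + M)/(2*M) (s(M) = (4 + M)/((2*M)) = (4 + M)*(1/(2*M)) = (4 + M)/(2*M))
u = 6 (u = -4 + ((1/2)*(4 + 4)/4)*(5 + 5) = -4 + ((1/2)*(1/4)*8)*10 = -4 + 1*10 = -4 + 10 = 6)
sqrt(163 + ((-119 + u) - 33)) = sqrt(163 + ((-119 + 6) - 33)) = sqrt(163 + (-113 - 33)) = sqrt(163 - 146) = sqrt(17)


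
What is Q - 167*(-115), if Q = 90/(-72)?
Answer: 76815/4 ≈ 19204.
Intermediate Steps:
Q = -5/4 (Q = 90*(-1/72) = -5/4 ≈ -1.2500)
Q - 167*(-115) = -5/4 - 167*(-115) = -5/4 + 19205 = 76815/4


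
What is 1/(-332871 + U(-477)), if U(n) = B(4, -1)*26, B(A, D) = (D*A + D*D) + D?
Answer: -1/332975 ≈ -3.0032e-6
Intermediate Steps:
B(A, D) = D + D² + A*D (B(A, D) = (A*D + D²) + D = (D² + A*D) + D = D + D² + A*D)
U(n) = -104 (U(n) = -(1 + 4 - 1)*26 = -1*4*26 = -4*26 = -104)
1/(-332871 + U(-477)) = 1/(-332871 - 104) = 1/(-332975) = -1/332975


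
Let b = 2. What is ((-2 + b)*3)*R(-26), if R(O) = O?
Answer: 0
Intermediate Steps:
((-2 + b)*3)*R(-26) = ((-2 + 2)*3)*(-26) = (0*3)*(-26) = 0*(-26) = 0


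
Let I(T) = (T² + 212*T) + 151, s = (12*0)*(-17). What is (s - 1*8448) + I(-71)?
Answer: -18308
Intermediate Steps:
s = 0 (s = 0*(-17) = 0)
I(T) = 151 + T² + 212*T
(s - 1*8448) + I(-71) = (0 - 1*8448) + (151 + (-71)² + 212*(-71)) = (0 - 8448) + (151 + 5041 - 15052) = -8448 - 9860 = -18308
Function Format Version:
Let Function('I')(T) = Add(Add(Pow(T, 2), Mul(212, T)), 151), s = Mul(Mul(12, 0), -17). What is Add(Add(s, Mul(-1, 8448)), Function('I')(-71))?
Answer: -18308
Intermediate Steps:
s = 0 (s = Mul(0, -17) = 0)
Function('I')(T) = Add(151, Pow(T, 2), Mul(212, T))
Add(Add(s, Mul(-1, 8448)), Function('I')(-71)) = Add(Add(0, Mul(-1, 8448)), Add(151, Pow(-71, 2), Mul(212, -71))) = Add(Add(0, -8448), Add(151, 5041, -15052)) = Add(-8448, -9860) = -18308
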